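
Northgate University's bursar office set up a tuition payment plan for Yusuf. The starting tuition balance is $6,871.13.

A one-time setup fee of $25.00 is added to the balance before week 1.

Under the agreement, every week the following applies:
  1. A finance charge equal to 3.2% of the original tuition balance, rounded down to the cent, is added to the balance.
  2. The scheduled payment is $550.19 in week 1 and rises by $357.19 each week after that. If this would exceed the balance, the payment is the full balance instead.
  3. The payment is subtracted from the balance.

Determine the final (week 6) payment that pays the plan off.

$1,892.50

Week 1: opening $6,896.13; interest $219.87 → $7,116.00; payment $550.19; balance $6,565.81
Week 2: opening $6,565.81; interest $219.87 → $6,785.68; payment $907.38; balance $5,878.30
Week 3: opening $5,878.30; interest $219.87 → $6,098.17; payment $1,264.57; balance $4,833.60
Week 4: opening $4,833.60; interest $219.87 → $5,053.47; payment $1,621.76; balance $3,431.71
Week 5: opening $3,431.71; interest $219.87 → $3,651.58; payment $1,978.95; balance $1,672.63
Week 6: opening $1,672.63; interest $219.87 → $1,892.50; payment $1,892.50; balance $0.00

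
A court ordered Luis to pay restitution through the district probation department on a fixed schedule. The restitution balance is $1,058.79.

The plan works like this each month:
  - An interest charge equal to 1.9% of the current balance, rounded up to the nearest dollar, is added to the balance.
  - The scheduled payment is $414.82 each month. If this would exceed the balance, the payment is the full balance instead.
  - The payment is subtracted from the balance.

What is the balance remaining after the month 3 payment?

$0.00

# | Opening | Interest | Payment | End bal
1 | $1,058.79 | $21.00 | $414.82 | $664.97
2 | $664.97 | $13.00 | $414.82 | $263.15
3 | $263.15 | $5.00 | $268.15 | $0.00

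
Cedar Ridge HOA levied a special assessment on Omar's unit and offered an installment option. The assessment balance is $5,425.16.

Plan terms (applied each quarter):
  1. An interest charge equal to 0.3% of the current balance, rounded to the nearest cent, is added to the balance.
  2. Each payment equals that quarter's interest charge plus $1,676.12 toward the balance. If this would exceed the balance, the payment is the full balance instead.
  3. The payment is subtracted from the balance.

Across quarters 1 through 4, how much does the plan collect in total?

# | Opening | Interest | Payment | End bal
1 | $5,425.16 | $16.28 | $1,692.40 | $3,749.04
2 | $3,749.04 | $11.25 | $1,687.37 | $2,072.92
3 | $2,072.92 | $6.22 | $1,682.34 | $396.80
4 | $396.80 | $1.19 | $397.99 | $0.00
Total paid: $5,460.10

$5,460.10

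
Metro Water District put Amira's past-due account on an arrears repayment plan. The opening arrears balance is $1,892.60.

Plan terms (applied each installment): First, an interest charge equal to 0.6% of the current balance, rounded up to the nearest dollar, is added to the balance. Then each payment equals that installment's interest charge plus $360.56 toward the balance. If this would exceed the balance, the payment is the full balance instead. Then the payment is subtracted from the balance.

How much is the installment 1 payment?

$372.56

Installment 1: $1,892.60 +$12.00 interest = $1,904.60; pay $372.56 → $1,532.04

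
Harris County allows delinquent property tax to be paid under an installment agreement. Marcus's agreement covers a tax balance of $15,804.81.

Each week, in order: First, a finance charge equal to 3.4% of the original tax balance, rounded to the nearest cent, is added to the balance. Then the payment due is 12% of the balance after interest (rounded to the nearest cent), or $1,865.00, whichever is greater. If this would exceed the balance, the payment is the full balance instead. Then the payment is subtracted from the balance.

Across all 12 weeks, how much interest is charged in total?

$6,448.32

# | Opening | Interest | Payment | End bal
1 | $15,804.81 | $537.36 | $1,961.06 | $14,381.11
2 | $14,381.11 | $537.36 | $1,865.00 | $13,053.47
3 | $13,053.47 | $537.36 | $1,865.00 | $11,725.83
4 | $11,725.83 | $537.36 | $1,865.00 | $10,398.19
5 | $10,398.19 | $537.36 | $1,865.00 | $9,070.55
6 | $9,070.55 | $537.36 | $1,865.00 | $7,742.91
7 | $7,742.91 | $537.36 | $1,865.00 | $6,415.27
8 | $6,415.27 | $537.36 | $1,865.00 | $5,087.63
9 | $5,087.63 | $537.36 | $1,865.00 | $3,759.99
10 | $3,759.99 | $537.36 | $1,865.00 | $2,432.35
11 | $2,432.35 | $537.36 | $1,865.00 | $1,104.71
12 | $1,104.71 | $537.36 | $1,642.07 | $0.00
Total interest: $537.36 + $537.36 + $537.36 + $537.36 + $537.36 + $537.36 + $537.36 + $537.36 + $537.36 + $537.36 + $537.36 + $537.36 = $6,448.32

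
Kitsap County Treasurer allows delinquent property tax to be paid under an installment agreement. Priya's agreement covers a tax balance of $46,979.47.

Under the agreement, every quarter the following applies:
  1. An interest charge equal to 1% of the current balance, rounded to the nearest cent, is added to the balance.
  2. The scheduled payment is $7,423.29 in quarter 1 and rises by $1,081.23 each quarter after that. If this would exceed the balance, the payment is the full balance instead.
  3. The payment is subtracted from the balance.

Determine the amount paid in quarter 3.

Quarter 1: opening $46,979.47; interest $469.79 → $47,449.26; payment $7,423.29; balance $40,025.97
Quarter 2: opening $40,025.97; interest $400.26 → $40,426.23; payment $8,504.52; balance $31,921.71
Quarter 3: opening $31,921.71; interest $319.22 → $32,240.93; payment $9,585.75; balance $22,655.18

$9,585.75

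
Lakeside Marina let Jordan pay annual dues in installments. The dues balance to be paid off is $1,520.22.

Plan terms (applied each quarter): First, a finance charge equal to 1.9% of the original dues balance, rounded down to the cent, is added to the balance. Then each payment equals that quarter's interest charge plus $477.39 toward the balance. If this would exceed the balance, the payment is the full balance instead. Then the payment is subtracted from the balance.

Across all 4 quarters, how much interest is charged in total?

$115.52

Quarter 1: $1,520.22 +$28.88 interest = $1,549.10; pay $506.27 → $1,042.83
Quarter 2: $1,042.83 +$28.88 interest = $1,071.71; pay $506.27 → $565.44
Quarter 3: $565.44 +$28.88 interest = $594.32; pay $506.27 → $88.05
Quarter 4: $88.05 +$28.88 interest = $116.93; pay $116.93 → $0.00
Total interest: $28.88 + $28.88 + $28.88 + $28.88 = $115.52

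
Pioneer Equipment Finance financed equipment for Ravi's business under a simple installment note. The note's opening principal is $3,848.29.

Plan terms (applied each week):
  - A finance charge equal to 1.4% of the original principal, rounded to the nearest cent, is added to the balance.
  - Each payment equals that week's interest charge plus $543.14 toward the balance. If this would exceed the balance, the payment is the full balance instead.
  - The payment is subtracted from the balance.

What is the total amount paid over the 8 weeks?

$4,279.33

Week 1: $3,848.29 +$53.88 interest = $3,902.17; pay $597.02 → $3,305.15
Week 2: $3,305.15 +$53.88 interest = $3,359.03; pay $597.02 → $2,762.01
Week 3: $2,762.01 +$53.88 interest = $2,815.89; pay $597.02 → $2,218.87
Week 4: $2,218.87 +$53.88 interest = $2,272.75; pay $597.02 → $1,675.73
Week 5: $1,675.73 +$53.88 interest = $1,729.61; pay $597.02 → $1,132.59
Week 6: $1,132.59 +$53.88 interest = $1,186.47; pay $597.02 → $589.45
Week 7: $589.45 +$53.88 interest = $643.33; pay $597.02 → $46.31
Week 8: $46.31 +$53.88 interest = $100.19; pay $100.19 → $0.00
Total paid: $4,279.33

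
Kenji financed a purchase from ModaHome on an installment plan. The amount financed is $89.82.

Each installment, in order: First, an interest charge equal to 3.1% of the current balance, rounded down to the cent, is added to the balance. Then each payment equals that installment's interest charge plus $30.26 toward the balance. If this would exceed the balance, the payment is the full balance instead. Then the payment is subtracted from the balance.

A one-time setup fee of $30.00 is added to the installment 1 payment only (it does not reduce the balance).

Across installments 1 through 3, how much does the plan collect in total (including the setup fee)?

$125.34

# | Opening | Interest | Payment | Fee | End bal
1 | $89.82 | $2.78 | $33.04 | $30.00 | $59.56
2 | $59.56 | $1.84 | $32.10 | — | $29.30
3 | $29.30 | $0.90 | $30.20 | — | $0.00
Total paid: $125.34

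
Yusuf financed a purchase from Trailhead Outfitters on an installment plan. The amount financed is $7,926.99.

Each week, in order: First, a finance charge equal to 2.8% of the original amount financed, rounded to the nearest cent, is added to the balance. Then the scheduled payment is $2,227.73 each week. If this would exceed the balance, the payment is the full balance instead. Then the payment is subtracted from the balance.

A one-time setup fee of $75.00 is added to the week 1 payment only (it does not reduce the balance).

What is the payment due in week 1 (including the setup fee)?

Week 1: opening $7,926.99; interest $221.96 → $8,148.95; payment $2,227.73 (+ $75.00 fee); balance $5,921.22

$2,302.73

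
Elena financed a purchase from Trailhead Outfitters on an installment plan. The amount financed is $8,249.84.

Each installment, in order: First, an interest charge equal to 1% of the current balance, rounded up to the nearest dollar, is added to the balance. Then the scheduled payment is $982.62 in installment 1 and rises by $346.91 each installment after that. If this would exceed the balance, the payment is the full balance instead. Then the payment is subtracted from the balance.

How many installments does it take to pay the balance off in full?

Installment 1: opening $8,249.84; interest $83.00 → $8,332.84; payment $982.62; balance $7,350.22
Installment 2: opening $7,350.22; interest $74.00 → $7,424.22; payment $1,329.53; balance $6,094.69
Installment 3: opening $6,094.69; interest $61.00 → $6,155.69; payment $1,676.44; balance $4,479.25
Installment 4: opening $4,479.25; interest $45.00 → $4,524.25; payment $2,023.35; balance $2,500.90
Installment 5: opening $2,500.90; interest $26.00 → $2,526.90; payment $2,370.26; balance $156.64
Installment 6: opening $156.64; interest $2.00 → $158.64; payment $158.64; balance $0.00
Balance reaches $0.00 in installment 6.

6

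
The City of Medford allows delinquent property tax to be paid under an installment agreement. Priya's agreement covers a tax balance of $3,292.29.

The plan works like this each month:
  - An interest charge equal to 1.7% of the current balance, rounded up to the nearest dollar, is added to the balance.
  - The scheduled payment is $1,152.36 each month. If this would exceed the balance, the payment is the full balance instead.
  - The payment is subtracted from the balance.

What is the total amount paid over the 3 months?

$3,405.29

# | Opening | Interest | Payment | End bal
1 | $3,292.29 | $56.00 | $1,152.36 | $2,195.93
2 | $2,195.93 | $38.00 | $1,152.36 | $1,081.57
3 | $1,081.57 | $19.00 | $1,100.57 | $0.00
Total paid: $3,405.29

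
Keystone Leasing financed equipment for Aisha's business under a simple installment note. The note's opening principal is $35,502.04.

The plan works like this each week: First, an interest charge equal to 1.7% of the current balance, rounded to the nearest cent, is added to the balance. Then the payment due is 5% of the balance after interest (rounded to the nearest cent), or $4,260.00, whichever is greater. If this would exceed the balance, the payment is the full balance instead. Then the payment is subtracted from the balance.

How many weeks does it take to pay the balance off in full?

10

# | Opening | Interest | Payment | End bal
1 | $35,502.04 | $603.53 | $4,260.00 | $31,845.57
2 | $31,845.57 | $541.37 | $4,260.00 | $28,126.94
3 | $28,126.94 | $478.16 | $4,260.00 | $24,345.10
4 | $24,345.10 | $413.87 | $4,260.00 | $20,498.97
5 | $20,498.97 | $348.48 | $4,260.00 | $16,587.45
6 | $16,587.45 | $281.99 | $4,260.00 | $12,609.44
7 | $12,609.44 | $214.36 | $4,260.00 | $8,563.80
8 | $8,563.80 | $145.58 | $4,260.00 | $4,449.38
9 | $4,449.38 | $75.64 | $4,260.00 | $265.02
10 | $265.02 | $4.51 | $269.53 | $0.00
Balance reaches $0.00 in week 10.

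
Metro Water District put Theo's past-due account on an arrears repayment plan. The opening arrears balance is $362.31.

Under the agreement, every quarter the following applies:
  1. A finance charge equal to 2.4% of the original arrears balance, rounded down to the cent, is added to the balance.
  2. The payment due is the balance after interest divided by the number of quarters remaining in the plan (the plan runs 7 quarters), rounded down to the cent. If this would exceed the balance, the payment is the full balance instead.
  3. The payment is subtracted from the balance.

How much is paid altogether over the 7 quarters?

$423.14

Quarter 1: $362.31 +$8.69 interest = $371.00; pay $53.00 → $318.00
Quarter 2: $318.00 +$8.69 interest = $326.69; pay $54.44 → $272.25
Quarter 3: $272.25 +$8.69 interest = $280.94; pay $56.18 → $224.76
Quarter 4: $224.76 +$8.69 interest = $233.45; pay $58.36 → $175.09
Quarter 5: $175.09 +$8.69 interest = $183.78; pay $61.26 → $122.52
Quarter 6: $122.52 +$8.69 interest = $131.21; pay $65.60 → $65.61
Quarter 7: $65.61 +$8.69 interest = $74.30; pay $74.30 → $0.00
Total paid: $423.14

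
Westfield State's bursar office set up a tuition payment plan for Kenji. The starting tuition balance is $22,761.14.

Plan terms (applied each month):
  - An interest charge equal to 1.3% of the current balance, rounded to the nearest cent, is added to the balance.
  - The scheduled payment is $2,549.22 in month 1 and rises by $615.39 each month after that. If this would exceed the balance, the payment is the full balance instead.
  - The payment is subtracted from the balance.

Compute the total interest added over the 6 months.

Month 1: opening $22,761.14; interest $295.89 → $23,057.03; payment $2,549.22; balance $20,507.81
Month 2: opening $20,507.81; interest $266.60 → $20,774.41; payment $3,164.61; balance $17,609.80
Month 3: opening $17,609.80; interest $228.93 → $17,838.73; payment $3,780.00; balance $14,058.73
Month 4: opening $14,058.73; interest $182.76 → $14,241.49; payment $4,395.39; balance $9,846.10
Month 5: opening $9,846.10; interest $128.00 → $9,974.10; payment $5,010.78; balance $4,963.32
Month 6: opening $4,963.32; interest $64.52 → $5,027.84; payment $5,027.84; balance $0.00
Total interest: $295.89 + $266.60 + $228.93 + $182.76 + $128.00 + $64.52 = $1,166.70

$1,166.70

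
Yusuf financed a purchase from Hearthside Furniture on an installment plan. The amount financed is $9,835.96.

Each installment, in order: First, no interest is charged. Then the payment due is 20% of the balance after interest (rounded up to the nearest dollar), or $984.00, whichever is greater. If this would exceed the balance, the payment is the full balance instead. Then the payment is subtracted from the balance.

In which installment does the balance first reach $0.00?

9

Installment 1: $9,835.96 − $1,968.00 → $7,867.96
Installment 2: $7,867.96 − $1,574.00 → $6,293.96
Installment 3: $6,293.96 − $1,259.00 → $5,034.96
Installment 4: $5,034.96 − $1,007.00 → $4,027.96
Installment 5: $4,027.96 − $984.00 → $3,043.96
Installment 6: $3,043.96 − $984.00 → $2,059.96
Installment 7: $2,059.96 − $984.00 → $1,075.96
Installment 8: $1,075.96 − $984.00 → $91.96
Installment 9: $91.96 − $91.96 → $0.00
Balance reaches $0.00 in installment 9.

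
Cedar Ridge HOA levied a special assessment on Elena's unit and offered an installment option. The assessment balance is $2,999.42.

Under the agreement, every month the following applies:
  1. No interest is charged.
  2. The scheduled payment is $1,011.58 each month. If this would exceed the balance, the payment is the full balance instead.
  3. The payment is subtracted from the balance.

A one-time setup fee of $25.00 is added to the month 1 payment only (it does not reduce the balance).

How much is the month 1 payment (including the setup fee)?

# | Opening | Payment | Fee | End bal
1 | $2,999.42 | $1,011.58 | $25.00 | $1,987.84

$1,036.58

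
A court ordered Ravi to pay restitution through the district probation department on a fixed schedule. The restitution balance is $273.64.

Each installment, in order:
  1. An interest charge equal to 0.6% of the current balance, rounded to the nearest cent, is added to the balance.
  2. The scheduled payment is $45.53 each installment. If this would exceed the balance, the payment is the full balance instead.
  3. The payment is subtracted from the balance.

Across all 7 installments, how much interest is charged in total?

Installment 1: $273.64 +$1.64 interest = $275.28; pay $45.53 → $229.75
Installment 2: $229.75 +$1.38 interest = $231.13; pay $45.53 → $185.60
Installment 3: $185.60 +$1.11 interest = $186.71; pay $45.53 → $141.18
Installment 4: $141.18 +$0.85 interest = $142.03; pay $45.53 → $96.50
Installment 5: $96.50 +$0.58 interest = $97.08; pay $45.53 → $51.55
Installment 6: $51.55 +$0.31 interest = $51.86; pay $45.53 → $6.33
Installment 7: $6.33 +$0.04 interest = $6.37; pay $6.37 → $0.00
Total interest: $1.64 + $1.38 + $1.11 + $0.85 + $0.58 + $0.31 + $0.04 = $5.91

$5.91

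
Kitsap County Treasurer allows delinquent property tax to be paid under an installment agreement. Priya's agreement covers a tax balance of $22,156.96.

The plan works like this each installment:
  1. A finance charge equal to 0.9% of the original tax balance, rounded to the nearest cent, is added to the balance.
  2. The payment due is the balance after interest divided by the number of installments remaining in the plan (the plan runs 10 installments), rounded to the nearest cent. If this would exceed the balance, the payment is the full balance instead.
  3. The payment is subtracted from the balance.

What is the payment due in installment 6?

Installment 1: opening $22,156.96; interest $199.41 → $22,356.37; payment $2,235.64; balance $20,120.73
Installment 2: opening $20,120.73; interest $199.41 → $20,320.14; payment $2,257.79; balance $18,062.35
Installment 3: opening $18,062.35; interest $199.41 → $18,261.76; payment $2,282.72; balance $15,979.04
Installment 4: opening $15,979.04; interest $199.41 → $16,178.45; payment $2,311.21; balance $13,867.24
Installment 5: opening $13,867.24; interest $199.41 → $14,066.65; payment $2,344.44; balance $11,722.21
Installment 6: opening $11,722.21; interest $199.41 → $11,921.62; payment $2,384.32; balance $9,537.30

$2,384.32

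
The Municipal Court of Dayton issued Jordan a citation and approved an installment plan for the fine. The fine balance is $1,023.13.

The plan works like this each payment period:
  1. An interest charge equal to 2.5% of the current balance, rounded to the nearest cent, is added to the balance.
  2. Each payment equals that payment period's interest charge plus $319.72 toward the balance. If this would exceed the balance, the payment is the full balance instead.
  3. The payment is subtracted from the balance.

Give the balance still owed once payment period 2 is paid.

Payment period 1: $1,023.13 +$25.58 interest = $1,048.71; pay $345.30 → $703.41
Payment period 2: $703.41 +$17.59 interest = $721.00; pay $337.31 → $383.69

$383.69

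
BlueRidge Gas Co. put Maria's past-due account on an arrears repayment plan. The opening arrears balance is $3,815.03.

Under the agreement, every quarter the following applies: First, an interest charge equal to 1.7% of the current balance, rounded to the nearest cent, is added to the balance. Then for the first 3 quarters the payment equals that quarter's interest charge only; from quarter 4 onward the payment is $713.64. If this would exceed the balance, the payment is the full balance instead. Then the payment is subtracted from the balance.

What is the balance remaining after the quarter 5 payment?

$2,506.44

# | Opening | Interest | Payment | End bal
1 | $3,815.03 | $64.86 | $64.86 | $3,815.03
2 | $3,815.03 | $64.86 | $64.86 | $3,815.03
3 | $3,815.03 | $64.86 | $64.86 | $3,815.03
4 | $3,815.03 | $64.86 | $713.64 | $3,166.25
5 | $3,166.25 | $53.83 | $713.64 | $2,506.44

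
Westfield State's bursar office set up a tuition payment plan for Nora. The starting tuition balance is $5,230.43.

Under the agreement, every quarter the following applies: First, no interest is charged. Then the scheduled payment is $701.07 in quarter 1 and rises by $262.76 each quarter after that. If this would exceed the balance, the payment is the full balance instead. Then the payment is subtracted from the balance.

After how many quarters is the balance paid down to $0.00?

5

Quarter 1: opening $5,230.43; payment $701.07; balance $4,529.36
Quarter 2: opening $4,529.36; payment $963.83; balance $3,565.53
Quarter 3: opening $3,565.53; payment $1,226.59; balance $2,338.94
Quarter 4: opening $2,338.94; payment $1,489.35; balance $849.59
Quarter 5: opening $849.59; payment $849.59; balance $0.00
Balance reaches $0.00 in quarter 5.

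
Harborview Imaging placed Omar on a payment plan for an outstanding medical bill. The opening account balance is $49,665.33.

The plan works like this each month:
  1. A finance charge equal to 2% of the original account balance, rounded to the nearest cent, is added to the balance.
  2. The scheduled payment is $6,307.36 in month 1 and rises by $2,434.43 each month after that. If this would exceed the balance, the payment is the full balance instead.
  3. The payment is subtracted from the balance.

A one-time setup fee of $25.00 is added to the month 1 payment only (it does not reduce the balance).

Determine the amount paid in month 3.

# | Opening | Interest | Payment | Fee | End bal
1 | $49,665.33 | $993.31 | $6,307.36 | $25.00 | $44,351.28
2 | $44,351.28 | $993.31 | $8,741.79 | — | $36,602.80
3 | $36,602.80 | $993.31 | $11,176.22 | — | $26,419.89

$11,176.22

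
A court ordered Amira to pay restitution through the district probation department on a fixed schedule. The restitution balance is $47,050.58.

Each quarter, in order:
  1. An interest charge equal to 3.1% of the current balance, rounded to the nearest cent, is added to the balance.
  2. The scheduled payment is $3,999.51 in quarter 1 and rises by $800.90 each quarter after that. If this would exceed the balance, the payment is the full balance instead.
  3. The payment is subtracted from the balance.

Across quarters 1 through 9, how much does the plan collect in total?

Quarter 1: opening $47,050.58; interest $1,458.57 → $48,509.15; payment $3,999.51; balance $44,509.64
Quarter 2: opening $44,509.64; interest $1,379.80 → $45,889.44; payment $4,800.41; balance $41,089.03
Quarter 3: opening $41,089.03; interest $1,273.76 → $42,362.79; payment $5,601.31; balance $36,761.48
Quarter 4: opening $36,761.48; interest $1,139.61 → $37,901.09; payment $6,402.21; balance $31,498.88
Quarter 5: opening $31,498.88; interest $976.47 → $32,475.35; payment $7,203.11; balance $25,272.24
Quarter 6: opening $25,272.24; interest $783.44 → $26,055.68; payment $8,004.01; balance $18,051.67
Quarter 7: opening $18,051.67; interest $559.60 → $18,611.27; payment $8,804.91; balance $9,806.36
Quarter 8: opening $9,806.36; interest $304.00 → $10,110.36; payment $9,605.81; balance $504.55
Quarter 9: opening $504.55; interest $15.64 → $520.19; payment $520.19; balance $0.00
Total paid: $54,941.47

$54,941.47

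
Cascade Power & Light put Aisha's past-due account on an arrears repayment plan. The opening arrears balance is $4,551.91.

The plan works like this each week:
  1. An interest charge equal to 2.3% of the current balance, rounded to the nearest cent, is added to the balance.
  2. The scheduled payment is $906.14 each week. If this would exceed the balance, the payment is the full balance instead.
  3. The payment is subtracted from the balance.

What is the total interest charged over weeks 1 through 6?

$343.03

Week 1: $4,551.91 +$104.69 interest = $4,656.60; pay $906.14 → $3,750.46
Week 2: $3,750.46 +$86.26 interest = $3,836.72; pay $906.14 → $2,930.58
Week 3: $2,930.58 +$67.40 interest = $2,997.98; pay $906.14 → $2,091.84
Week 4: $2,091.84 +$48.11 interest = $2,139.95; pay $906.14 → $1,233.81
Week 5: $1,233.81 +$28.38 interest = $1,262.19; pay $906.14 → $356.05
Week 6: $356.05 +$8.19 interest = $364.24; pay $364.24 → $0.00
Total interest: $104.69 + $86.26 + $67.40 + $48.11 + $28.38 + $8.19 = $343.03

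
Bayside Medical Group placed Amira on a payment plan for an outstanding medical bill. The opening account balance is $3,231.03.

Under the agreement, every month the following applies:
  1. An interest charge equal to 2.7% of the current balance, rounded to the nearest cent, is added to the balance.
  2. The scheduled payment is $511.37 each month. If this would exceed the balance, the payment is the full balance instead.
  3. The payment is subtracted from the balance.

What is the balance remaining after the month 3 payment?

Month 1: opening $3,231.03; interest $87.24 → $3,318.27; payment $511.37; balance $2,806.90
Month 2: opening $2,806.90; interest $75.79 → $2,882.69; payment $511.37; balance $2,371.32
Month 3: opening $2,371.32; interest $64.03 → $2,435.35; payment $511.37; balance $1,923.98

$1,923.98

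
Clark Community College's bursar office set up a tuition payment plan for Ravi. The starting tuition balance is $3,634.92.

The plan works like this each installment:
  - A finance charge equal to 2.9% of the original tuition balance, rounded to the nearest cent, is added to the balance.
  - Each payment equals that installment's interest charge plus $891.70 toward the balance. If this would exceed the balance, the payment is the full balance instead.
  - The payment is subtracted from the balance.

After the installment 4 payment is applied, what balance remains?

$68.12

# | Opening | Interest | Payment | End bal
1 | $3,634.92 | $105.41 | $997.11 | $2,743.22
2 | $2,743.22 | $105.41 | $997.11 | $1,851.52
3 | $1,851.52 | $105.41 | $997.11 | $959.82
4 | $959.82 | $105.41 | $997.11 | $68.12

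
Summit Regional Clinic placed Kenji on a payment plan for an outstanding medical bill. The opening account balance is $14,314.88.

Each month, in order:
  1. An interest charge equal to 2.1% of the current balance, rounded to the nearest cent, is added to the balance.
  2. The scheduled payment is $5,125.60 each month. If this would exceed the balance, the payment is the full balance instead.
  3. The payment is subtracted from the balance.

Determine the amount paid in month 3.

Month 1: $14,314.88 +$300.61 interest = $14,615.49; pay $5,125.60 → $9,489.89
Month 2: $9,489.89 +$199.29 interest = $9,689.18; pay $5,125.60 → $4,563.58
Month 3: $4,563.58 +$95.84 interest = $4,659.42; pay $4,659.42 → $0.00

$4,659.42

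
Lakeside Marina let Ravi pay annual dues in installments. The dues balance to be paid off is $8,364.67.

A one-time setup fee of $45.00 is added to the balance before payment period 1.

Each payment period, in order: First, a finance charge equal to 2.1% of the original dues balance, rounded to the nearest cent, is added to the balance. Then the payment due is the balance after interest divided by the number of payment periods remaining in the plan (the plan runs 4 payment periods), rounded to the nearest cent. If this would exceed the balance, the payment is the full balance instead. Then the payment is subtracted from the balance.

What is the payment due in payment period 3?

$2,292.72

# | Opening | Interest | Payment | End bal
1 | $8,409.67 | $175.66 | $2,146.33 | $6,439.00
2 | $6,439.00 | $175.66 | $2,204.89 | $4,409.77
3 | $4,409.77 | $175.66 | $2,292.72 | $2,292.71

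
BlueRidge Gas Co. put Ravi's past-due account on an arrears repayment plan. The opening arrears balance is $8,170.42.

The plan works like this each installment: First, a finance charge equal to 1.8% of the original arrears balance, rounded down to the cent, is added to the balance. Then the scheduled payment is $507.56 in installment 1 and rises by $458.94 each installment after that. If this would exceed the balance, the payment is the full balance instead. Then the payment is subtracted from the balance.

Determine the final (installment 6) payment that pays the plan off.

$1,925.58

Installment 1: opening $8,170.42; interest $147.06 → $8,317.48; payment $507.56; balance $7,809.92
Installment 2: opening $7,809.92; interest $147.06 → $7,956.98; payment $966.50; balance $6,990.48
Installment 3: opening $6,990.48; interest $147.06 → $7,137.54; payment $1,425.44; balance $5,712.10
Installment 4: opening $5,712.10; interest $147.06 → $5,859.16; payment $1,884.38; balance $3,974.78
Installment 5: opening $3,974.78; interest $147.06 → $4,121.84; payment $2,343.32; balance $1,778.52
Installment 6: opening $1,778.52; interest $147.06 → $1,925.58; payment $1,925.58; balance $0.00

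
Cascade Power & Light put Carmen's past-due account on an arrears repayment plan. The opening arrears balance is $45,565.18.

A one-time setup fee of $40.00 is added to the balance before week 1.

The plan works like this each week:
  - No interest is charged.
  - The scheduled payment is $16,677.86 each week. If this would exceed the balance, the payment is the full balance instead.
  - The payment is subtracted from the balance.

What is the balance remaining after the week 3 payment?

Week 1: opening $45,605.18; payment $16,677.86; balance $28,927.32
Week 2: opening $28,927.32; payment $16,677.86; balance $12,249.46
Week 3: opening $12,249.46; payment $12,249.46; balance $0.00

$0.00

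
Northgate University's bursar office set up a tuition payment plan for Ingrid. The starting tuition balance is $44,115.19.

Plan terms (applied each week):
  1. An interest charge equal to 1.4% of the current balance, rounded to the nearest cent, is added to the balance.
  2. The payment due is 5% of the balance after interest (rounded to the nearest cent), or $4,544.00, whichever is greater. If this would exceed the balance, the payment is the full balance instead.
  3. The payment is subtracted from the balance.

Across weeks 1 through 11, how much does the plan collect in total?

$47,754.97

Week 1: $44,115.19 +$617.61 interest = $44,732.80; pay $4,544.00 → $40,188.80
Week 2: $40,188.80 +$562.64 interest = $40,751.44; pay $4,544.00 → $36,207.44
Week 3: $36,207.44 +$506.90 interest = $36,714.34; pay $4,544.00 → $32,170.34
Week 4: $32,170.34 +$450.38 interest = $32,620.72; pay $4,544.00 → $28,076.72
Week 5: $28,076.72 +$393.07 interest = $28,469.79; pay $4,544.00 → $23,925.79
Week 6: $23,925.79 +$334.96 interest = $24,260.75; pay $4,544.00 → $19,716.75
Week 7: $19,716.75 +$276.03 interest = $19,992.78; pay $4,544.00 → $15,448.78
Week 8: $15,448.78 +$216.28 interest = $15,665.06; pay $4,544.00 → $11,121.06
Week 9: $11,121.06 +$155.69 interest = $11,276.75; pay $4,544.00 → $6,732.75
Week 10: $6,732.75 +$94.26 interest = $6,827.01; pay $4,544.00 → $2,283.01
Week 11: $2,283.01 +$31.96 interest = $2,314.97; pay $2,314.97 → $0.00
Total paid: $47,754.97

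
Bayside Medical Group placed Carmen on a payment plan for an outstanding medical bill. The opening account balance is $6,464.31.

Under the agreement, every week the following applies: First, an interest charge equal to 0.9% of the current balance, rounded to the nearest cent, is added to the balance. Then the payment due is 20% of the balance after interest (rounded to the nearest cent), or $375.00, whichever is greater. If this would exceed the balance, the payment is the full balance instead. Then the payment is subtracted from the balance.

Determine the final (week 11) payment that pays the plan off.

$336.05

Week 1: opening $6,464.31; interest $58.18 → $6,522.49; payment $1,304.50; balance $5,217.99
Week 2: opening $5,217.99; interest $46.96 → $5,264.95; payment $1,052.99; balance $4,211.96
Week 3: opening $4,211.96; interest $37.91 → $4,249.87; payment $849.97; balance $3,399.90
Week 4: opening $3,399.90; interest $30.60 → $3,430.50; payment $686.10; balance $2,744.40
Week 5: opening $2,744.40; interest $24.70 → $2,769.10; payment $553.82; balance $2,215.28
Week 6: opening $2,215.28; interest $19.94 → $2,235.22; payment $447.04; balance $1,788.18
Week 7: opening $1,788.18; interest $16.09 → $1,804.27; payment $375.00; balance $1,429.27
Week 8: opening $1,429.27; interest $12.86 → $1,442.13; payment $375.00; balance $1,067.13
Week 9: opening $1,067.13; interest $9.60 → $1,076.73; payment $375.00; balance $701.73
Week 10: opening $701.73; interest $6.32 → $708.05; payment $375.00; balance $333.05
Week 11: opening $333.05; interest $3.00 → $336.05; payment $336.05; balance $0.00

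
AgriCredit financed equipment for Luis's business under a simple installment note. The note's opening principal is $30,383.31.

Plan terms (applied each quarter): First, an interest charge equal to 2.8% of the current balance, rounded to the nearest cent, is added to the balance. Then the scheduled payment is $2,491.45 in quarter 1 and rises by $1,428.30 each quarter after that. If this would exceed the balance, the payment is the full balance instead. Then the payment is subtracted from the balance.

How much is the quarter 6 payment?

$7,215.23

# | Opening | Interest | Payment | End bal
1 | $30,383.31 | $850.73 | $2,491.45 | $28,742.59
2 | $28,742.59 | $804.79 | $3,919.75 | $25,627.63
3 | $25,627.63 | $717.57 | $5,348.05 | $20,997.15
4 | $20,997.15 | $587.92 | $6,776.35 | $14,808.72
5 | $14,808.72 | $414.64 | $8,204.65 | $7,018.71
6 | $7,018.71 | $196.52 | $7,215.23 | $0.00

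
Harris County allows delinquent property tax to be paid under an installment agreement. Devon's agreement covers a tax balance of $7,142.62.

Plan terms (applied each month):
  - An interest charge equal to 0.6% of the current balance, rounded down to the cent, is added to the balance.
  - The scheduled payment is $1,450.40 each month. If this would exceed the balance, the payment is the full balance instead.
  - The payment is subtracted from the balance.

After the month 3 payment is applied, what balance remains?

$2,894.59

Month 1: opening $7,142.62; interest $42.85 → $7,185.47; payment $1,450.40; balance $5,735.07
Month 2: opening $5,735.07; interest $34.41 → $5,769.48; payment $1,450.40; balance $4,319.08
Month 3: opening $4,319.08; interest $25.91 → $4,344.99; payment $1,450.40; balance $2,894.59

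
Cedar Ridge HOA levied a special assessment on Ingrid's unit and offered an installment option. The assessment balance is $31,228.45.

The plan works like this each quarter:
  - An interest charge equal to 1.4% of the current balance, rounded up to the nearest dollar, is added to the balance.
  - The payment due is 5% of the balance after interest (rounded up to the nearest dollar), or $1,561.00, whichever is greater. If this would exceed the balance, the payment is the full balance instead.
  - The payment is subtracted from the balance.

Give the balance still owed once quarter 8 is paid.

$21,766.45

# | Opening | Interest | Payment | End bal
1 | $31,228.45 | $438.00 | $1,584.00 | $30,082.45
2 | $30,082.45 | $422.00 | $1,561.00 | $28,943.45
3 | $28,943.45 | $406.00 | $1,561.00 | $27,788.45
4 | $27,788.45 | $390.00 | $1,561.00 | $26,617.45
5 | $26,617.45 | $373.00 | $1,561.00 | $25,429.45
6 | $25,429.45 | $357.00 | $1,561.00 | $24,225.45
7 | $24,225.45 | $340.00 | $1,561.00 | $23,004.45
8 | $23,004.45 | $323.00 | $1,561.00 | $21,766.45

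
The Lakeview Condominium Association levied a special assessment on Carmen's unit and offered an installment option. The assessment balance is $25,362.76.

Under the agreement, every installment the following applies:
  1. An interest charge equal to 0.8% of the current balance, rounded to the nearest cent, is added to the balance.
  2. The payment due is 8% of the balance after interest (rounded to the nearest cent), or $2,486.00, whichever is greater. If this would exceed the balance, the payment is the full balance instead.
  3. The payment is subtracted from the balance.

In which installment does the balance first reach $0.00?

11

Installment 1: opening $25,362.76; interest $202.90 → $25,565.66; payment $2,486.00; balance $23,079.66
Installment 2: opening $23,079.66; interest $184.64 → $23,264.30; payment $2,486.00; balance $20,778.30
Installment 3: opening $20,778.30; interest $166.23 → $20,944.53; payment $2,486.00; balance $18,458.53
Installment 4: opening $18,458.53; interest $147.67 → $18,606.20; payment $2,486.00; balance $16,120.20
Installment 5: opening $16,120.20; interest $128.96 → $16,249.16; payment $2,486.00; balance $13,763.16
Installment 6: opening $13,763.16; interest $110.11 → $13,873.27; payment $2,486.00; balance $11,387.27
Installment 7: opening $11,387.27; interest $91.10 → $11,478.37; payment $2,486.00; balance $8,992.37
Installment 8: opening $8,992.37; interest $71.94 → $9,064.31; payment $2,486.00; balance $6,578.31
Installment 9: opening $6,578.31; interest $52.63 → $6,630.94; payment $2,486.00; balance $4,144.94
Installment 10: opening $4,144.94; interest $33.16 → $4,178.10; payment $2,486.00; balance $1,692.10
Installment 11: opening $1,692.10; interest $13.54 → $1,705.64; payment $1,705.64; balance $0.00
Balance reaches $0.00 in installment 11.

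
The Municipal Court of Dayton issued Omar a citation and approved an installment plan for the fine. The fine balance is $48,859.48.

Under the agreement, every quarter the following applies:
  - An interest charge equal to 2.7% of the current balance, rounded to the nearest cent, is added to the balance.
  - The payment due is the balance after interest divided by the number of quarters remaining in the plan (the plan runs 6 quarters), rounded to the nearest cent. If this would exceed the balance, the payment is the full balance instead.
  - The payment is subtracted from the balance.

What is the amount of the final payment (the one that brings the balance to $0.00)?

$9,554.77

Quarter 1: opening $48,859.48; interest $1,319.21 → $50,178.69; payment $8,363.12; balance $41,815.57
Quarter 2: opening $41,815.57; interest $1,129.02 → $42,944.59; payment $8,588.92; balance $34,355.67
Quarter 3: opening $34,355.67; interest $927.60 → $35,283.27; payment $8,820.82; balance $26,462.45
Quarter 4: opening $26,462.45; interest $714.49 → $27,176.94; payment $9,058.98; balance $18,117.96
Quarter 5: opening $18,117.96; interest $489.18 → $18,607.14; payment $9,303.57; balance $9,303.57
Quarter 6: opening $9,303.57; interest $251.20 → $9,554.77; payment $9,554.77; balance $0.00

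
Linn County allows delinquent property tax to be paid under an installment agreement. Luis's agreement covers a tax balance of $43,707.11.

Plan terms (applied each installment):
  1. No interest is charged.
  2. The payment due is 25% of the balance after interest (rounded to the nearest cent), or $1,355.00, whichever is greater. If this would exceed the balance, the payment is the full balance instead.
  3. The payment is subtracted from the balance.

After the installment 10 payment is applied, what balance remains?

Installment 1: opening $43,707.11; payment $10,926.78; balance $32,780.33
Installment 2: opening $32,780.33; payment $8,195.08; balance $24,585.25
Installment 3: opening $24,585.25; payment $6,146.31; balance $18,438.94
Installment 4: opening $18,438.94; payment $4,609.74; balance $13,829.20
Installment 5: opening $13,829.20; payment $3,457.30; balance $10,371.90
Installment 6: opening $10,371.90; payment $2,592.98; balance $7,778.92
Installment 7: opening $7,778.92; payment $1,944.73; balance $5,834.19
Installment 8: opening $5,834.19; payment $1,458.55; balance $4,375.64
Installment 9: opening $4,375.64; payment $1,355.00; balance $3,020.64
Installment 10: opening $3,020.64; payment $1,355.00; balance $1,665.64

$1,665.64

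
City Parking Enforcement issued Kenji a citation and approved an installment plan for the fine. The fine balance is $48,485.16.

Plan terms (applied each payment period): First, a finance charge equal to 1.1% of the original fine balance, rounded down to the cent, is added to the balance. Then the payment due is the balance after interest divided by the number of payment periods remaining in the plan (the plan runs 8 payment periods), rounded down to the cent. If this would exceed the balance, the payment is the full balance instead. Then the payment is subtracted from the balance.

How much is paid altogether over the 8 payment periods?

# | Opening | Interest | Payment | End bal
1 | $48,485.16 | $533.33 | $6,127.31 | $42,891.18
2 | $42,891.18 | $533.33 | $6,203.50 | $37,221.01
3 | $37,221.01 | $533.33 | $6,292.39 | $31,461.95
4 | $31,461.95 | $533.33 | $6,399.05 | $25,596.23
5 | $25,596.23 | $533.33 | $6,532.39 | $19,597.17
6 | $19,597.17 | $533.33 | $6,710.16 | $13,420.34
7 | $13,420.34 | $533.33 | $6,976.83 | $6,976.84
8 | $6,976.84 | $533.33 | $7,510.17 | $0.00
Total paid: $52,751.80

$52,751.80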